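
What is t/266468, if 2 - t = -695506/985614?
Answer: 190481/18759613668 ≈ 1.0154e-5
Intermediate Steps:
t = 190481/70401 (t = 2 - (-695506)/985614 = 2 - 1*(-49679/70401) = 2 + 49679/70401 = 190481/70401 ≈ 2.7057)
t/266468 = (190481/70401)/266468 = (190481/70401)*(1/266468) = 190481/18759613668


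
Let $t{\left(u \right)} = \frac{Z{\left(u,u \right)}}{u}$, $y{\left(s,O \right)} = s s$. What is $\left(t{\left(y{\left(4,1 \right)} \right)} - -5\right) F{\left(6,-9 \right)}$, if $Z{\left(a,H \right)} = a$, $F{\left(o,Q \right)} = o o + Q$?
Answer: $162$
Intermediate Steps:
$F{\left(o,Q \right)} = Q + o^{2}$ ($F{\left(o,Q \right)} = o^{2} + Q = Q + o^{2}$)
$y{\left(s,O \right)} = s^{2}$
$t{\left(u \right)} = 1$ ($t{\left(u \right)} = \frac{u}{u} = 1$)
$\left(t{\left(y{\left(4,1 \right)} \right)} - -5\right) F{\left(6,-9 \right)} = \left(1 - -5\right) \left(-9 + 6^{2}\right) = \left(1 + 5\right) \left(-9 + 36\right) = 6 \cdot 27 = 162$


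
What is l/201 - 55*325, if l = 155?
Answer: -3592720/201 ≈ -17874.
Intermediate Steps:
l/201 - 55*325 = 155/201 - 55*325 = 155*(1/201) - 17875 = 155/201 - 17875 = -3592720/201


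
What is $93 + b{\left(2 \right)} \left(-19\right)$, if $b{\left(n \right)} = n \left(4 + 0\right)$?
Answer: $-59$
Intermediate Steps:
$b{\left(n \right)} = 4 n$ ($b{\left(n \right)} = n 4 = 4 n$)
$93 + b{\left(2 \right)} \left(-19\right) = 93 + 4 \cdot 2 \left(-19\right) = 93 + 8 \left(-19\right) = 93 - 152 = -59$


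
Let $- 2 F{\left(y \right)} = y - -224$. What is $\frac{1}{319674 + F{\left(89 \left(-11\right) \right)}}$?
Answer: $\frac{2}{640103} \approx 3.1245 \cdot 10^{-6}$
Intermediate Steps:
$F{\left(y \right)} = -112 - \frac{y}{2}$ ($F{\left(y \right)} = - \frac{y - -224}{2} = - \frac{y + 224}{2} = - \frac{224 + y}{2} = -112 - \frac{y}{2}$)
$\frac{1}{319674 + F{\left(89 \left(-11\right) \right)}} = \frac{1}{319674 - \left(112 + \frac{89 \left(-11\right)}{2}\right)} = \frac{1}{319674 - - \frac{755}{2}} = \frac{1}{319674 + \left(-112 + \frac{979}{2}\right)} = \frac{1}{319674 + \frac{755}{2}} = \frac{1}{\frac{640103}{2}} = \frac{2}{640103}$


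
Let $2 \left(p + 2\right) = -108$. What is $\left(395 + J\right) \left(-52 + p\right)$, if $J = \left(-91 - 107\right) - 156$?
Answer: $-4428$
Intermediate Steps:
$p = -56$ ($p = -2 + \frac{1}{2} \left(-108\right) = -2 - 54 = -56$)
$J = -354$ ($J = -198 - 156 = -354$)
$\left(395 + J\right) \left(-52 + p\right) = \left(395 - 354\right) \left(-52 - 56\right) = 41 \left(-108\right) = -4428$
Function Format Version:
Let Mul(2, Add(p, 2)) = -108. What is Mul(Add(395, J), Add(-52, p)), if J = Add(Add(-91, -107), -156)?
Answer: -4428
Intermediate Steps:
p = -56 (p = Add(-2, Mul(Rational(1, 2), -108)) = Add(-2, -54) = -56)
J = -354 (J = Add(-198, -156) = -354)
Mul(Add(395, J), Add(-52, p)) = Mul(Add(395, -354), Add(-52, -56)) = Mul(41, -108) = -4428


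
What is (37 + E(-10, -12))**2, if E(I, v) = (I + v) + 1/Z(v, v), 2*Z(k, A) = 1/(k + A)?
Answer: 1089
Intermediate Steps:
Z(k, A) = 1/(2*(A + k)) (Z(k, A) = 1/(2*(k + A)) = 1/(2*(A + k)))
E(I, v) = I + 5*v (E(I, v) = (I + v) + 1/(1/(2*(v + v))) = (I + v) + 1/(1/(2*((2*v)))) = (I + v) + 1/((1/(2*v))/2) = (I + v) + 1/(1/(4*v)) = (I + v) + 4*v = I + 5*v)
(37 + E(-10, -12))**2 = (37 + (-10 + 5*(-12)))**2 = (37 + (-10 - 60))**2 = (37 - 70)**2 = (-33)**2 = 1089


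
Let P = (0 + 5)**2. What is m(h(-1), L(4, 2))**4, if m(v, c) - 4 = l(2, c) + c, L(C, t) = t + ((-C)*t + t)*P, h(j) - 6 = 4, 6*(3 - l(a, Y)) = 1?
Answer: 514675673281/1296 ≈ 3.9713e+8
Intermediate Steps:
P = 25 (P = 5**2 = 25)
l(a, Y) = 17/6 (l(a, Y) = 3 - 1/6*1 = 3 - 1/6 = 17/6)
h(j) = 10 (h(j) = 6 + 4 = 10)
L(C, t) = 26*t - 25*C*t (L(C, t) = t + ((-C)*t + t)*25 = t + (-C*t + t)*25 = t + (t - C*t)*25 = t + (25*t - 25*C*t) = 26*t - 25*C*t)
m(v, c) = 41/6 + c (m(v, c) = 4 + (17/6 + c) = 41/6 + c)
m(h(-1), L(4, 2))**4 = (41/6 + 2*(26 - 25*4))**4 = (41/6 + 2*(26 - 100))**4 = (41/6 + 2*(-74))**4 = (41/6 - 148)**4 = (-847/6)**4 = 514675673281/1296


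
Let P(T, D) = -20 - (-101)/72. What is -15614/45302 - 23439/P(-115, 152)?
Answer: 2939658095/2333053 ≈ 1260.0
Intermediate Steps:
P(T, D) = -1339/72 (P(T, D) = -20 - (-101)/72 = -20 - 1*(-101/72) = -20 + 101/72 = -1339/72)
-15614/45302 - 23439/P(-115, 152) = -15614/45302 - 23439/(-1339/72) = -15614*1/45302 - 23439*(-72/1339) = -7807/22651 + 129816/103 = 2939658095/2333053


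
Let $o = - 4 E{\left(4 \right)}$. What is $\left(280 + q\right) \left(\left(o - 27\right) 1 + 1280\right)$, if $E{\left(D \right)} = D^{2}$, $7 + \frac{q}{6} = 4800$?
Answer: $34526182$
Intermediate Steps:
$q = 28758$ ($q = -42 + 6 \cdot 4800 = -42 + 28800 = 28758$)
$o = -64$ ($o = - 4 \cdot 4^{2} = \left(-4\right) 16 = -64$)
$\left(280 + q\right) \left(\left(o - 27\right) 1 + 1280\right) = \left(280 + 28758\right) \left(\left(-64 - 27\right) 1 + 1280\right) = 29038 \left(\left(-91\right) 1 + 1280\right) = 29038 \left(-91 + 1280\right) = 29038 \cdot 1189 = 34526182$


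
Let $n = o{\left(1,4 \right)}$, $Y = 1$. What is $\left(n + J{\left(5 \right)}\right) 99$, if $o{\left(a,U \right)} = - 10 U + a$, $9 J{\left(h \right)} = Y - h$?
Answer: $-3905$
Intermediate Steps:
$J{\left(h \right)} = \frac{1}{9} - \frac{h}{9}$ ($J{\left(h \right)} = \frac{1 - h}{9} = \frac{1}{9} - \frac{h}{9}$)
$o{\left(a,U \right)} = a - 10 U$
$n = -39$ ($n = 1 - 40 = -39$)
$\left(n + J{\left(5 \right)}\right) 99 = \left(-39 + \left(\frac{1}{9} - \frac{5}{9}\right)\right) 99 = \left(-39 - \frac{4}{9}\right) 99 = \left(- \frac{355}{9}\right) 99 = -3905$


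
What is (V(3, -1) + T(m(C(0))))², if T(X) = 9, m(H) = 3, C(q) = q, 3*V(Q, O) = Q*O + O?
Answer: 529/9 ≈ 58.778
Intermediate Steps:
V(Q, O) = O/3 + O*Q/3 (V(Q, O) = (Q*O + O)/3 = (O*Q + O)/3 = (O + O*Q)/3 = O/3 + O*Q/3)
(V(3, -1) + T(m(C(0))))² = ((⅓)*(-1)*(1 + 3) + 9)² = ((⅓)*(-1)*4 + 9)² = (-4/3 + 9)² = (23/3)² = 529/9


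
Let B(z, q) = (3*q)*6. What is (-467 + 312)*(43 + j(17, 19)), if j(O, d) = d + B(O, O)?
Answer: -57040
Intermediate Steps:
B(z, q) = 18*q
j(O, d) = d + 18*O
(-467 + 312)*(43 + j(17, 19)) = (-467 + 312)*(43 + (19 + 18*17)) = -155*(43 + (19 + 306)) = -155*(43 + 325) = -155*368 = -57040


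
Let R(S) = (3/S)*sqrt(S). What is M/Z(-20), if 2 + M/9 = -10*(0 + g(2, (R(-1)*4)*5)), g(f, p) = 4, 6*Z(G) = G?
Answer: 567/5 ≈ 113.40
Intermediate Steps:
Z(G) = G/6
R(S) = 3/sqrt(S)
M = -378 (M = -18 + 9*(-10*(0 + 4)) = -18 + 9*(-10*4) = -18 + 9*(-40) = -18 - 360 = -378)
M/Z(-20) = -378/((1/6)*(-20)) = -378/(-10/3) = -378*(-3/10) = 567/5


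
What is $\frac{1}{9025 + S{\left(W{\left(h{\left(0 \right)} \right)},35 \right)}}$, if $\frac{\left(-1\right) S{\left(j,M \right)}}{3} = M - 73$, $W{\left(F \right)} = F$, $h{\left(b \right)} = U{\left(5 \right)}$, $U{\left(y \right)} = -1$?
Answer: $\frac{1}{9139} \approx 0.00010942$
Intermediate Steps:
$h{\left(b \right)} = -1$
$S{\left(j,M \right)} = 219 - 3 M$ ($S{\left(j,M \right)} = - 3 \left(M - 73\right) = - 3 \left(-73 + M\right) = 219 - 3 M$)
$\frac{1}{9025 + S{\left(W{\left(h{\left(0 \right)} \right)},35 \right)}} = \frac{1}{9025 + \left(219 - 105\right)} = \frac{1}{9025 + 114} = \frac{1}{9139}$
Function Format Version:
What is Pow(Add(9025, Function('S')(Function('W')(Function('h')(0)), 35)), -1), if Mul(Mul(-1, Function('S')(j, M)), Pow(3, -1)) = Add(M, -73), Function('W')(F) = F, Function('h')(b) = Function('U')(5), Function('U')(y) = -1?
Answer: Rational(1, 9139) ≈ 0.00010942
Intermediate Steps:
Function('h')(b) = -1
Function('S')(j, M) = Add(219, Mul(-3, M)) (Function('S')(j, M) = Mul(-3, Add(M, -73)) = Mul(-3, Add(-73, M)) = Add(219, Mul(-3, M)))
Pow(Add(9025, Function('S')(Function('W')(Function('h')(0)), 35)), -1) = Pow(Add(9025, Add(219, Mul(-3, 35))), -1) = Pow(Add(9025, Add(219, -105)), -1) = Pow(Add(9025, 114), -1) = Pow(9139, -1) = Rational(1, 9139)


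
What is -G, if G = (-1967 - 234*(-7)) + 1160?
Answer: -831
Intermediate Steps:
G = 831 (G = (-1967 + 1638) + 1160 = -329 + 1160 = 831)
-G = -1*831 = -831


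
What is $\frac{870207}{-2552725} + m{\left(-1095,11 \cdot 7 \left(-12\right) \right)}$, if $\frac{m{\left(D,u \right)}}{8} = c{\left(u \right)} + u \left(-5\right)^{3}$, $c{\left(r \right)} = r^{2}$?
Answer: $\frac{19794359746593}{2552725} \approx 7.7542 \cdot 10^{6}$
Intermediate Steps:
$m{\left(D,u \right)} = - 1000 u + 8 u^{2}$ ($m{\left(D,u \right)} = 8 \left(u^{2} + u \left(-5\right)^{3}\right) = 8 \left(u^{2} + u \left(-125\right)\right) = 8 \left(u^{2} - 125 u\right) = - 1000 u + 8 u^{2}$)
$\frac{870207}{-2552725} + m{\left(-1095,11 \cdot 7 \left(-12\right) \right)} = \frac{870207}{-2552725} + 8 \cdot 11 \cdot 7 \left(-12\right) \left(-125 + 11 \cdot 7 \left(-12\right)\right) = 870207 \left(- \frac{1}{2552725}\right) + 8 \cdot 77 \left(-12\right) \left(-125 + 77 \left(-12\right)\right) = - \frac{870207}{2552725} + 8 \left(-924\right) \left(-125 - 924\right) = - \frac{870207}{2552725} + 8 \left(-924\right) \left(-1049\right) = - \frac{870207}{2552725} + 7754208 = \frac{19794359746593}{2552725}$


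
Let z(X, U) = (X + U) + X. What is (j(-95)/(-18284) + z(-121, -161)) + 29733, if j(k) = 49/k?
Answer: 7277946207/248140 ≈ 29330.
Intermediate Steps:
z(X, U) = U + 2*X (z(X, U) = (U + X) + X = U + 2*X)
(j(-95)/(-18284) + z(-121, -161)) + 29733 = ((49/(-95))/(-18284) + (-161 + 2*(-121))) + 29733 = ((49*(-1/95))*(-1/18284) + (-161 - 242)) + 29733 = (-49/95*(-1/18284) - 403) + 29733 = (7/248140 - 403) + 29733 = -100000413/248140 + 29733 = 7277946207/248140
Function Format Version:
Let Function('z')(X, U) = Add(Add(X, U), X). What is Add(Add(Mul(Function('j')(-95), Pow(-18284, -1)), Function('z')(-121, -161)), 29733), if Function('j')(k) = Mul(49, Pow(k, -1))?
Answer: Rational(7277946207, 248140) ≈ 29330.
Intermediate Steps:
Function('z')(X, U) = Add(U, Mul(2, X)) (Function('z')(X, U) = Add(Add(U, X), X) = Add(U, Mul(2, X)))
Add(Add(Mul(Function('j')(-95), Pow(-18284, -1)), Function('z')(-121, -161)), 29733) = Add(Add(Mul(Mul(49, Pow(-95, -1)), Pow(-18284, -1)), Add(-161, Mul(2, -121))), 29733) = Add(Add(Mul(Mul(49, Rational(-1, 95)), Rational(-1, 18284)), Add(-161, -242)), 29733) = Add(Add(Mul(Rational(-49, 95), Rational(-1, 18284)), -403), 29733) = Add(Add(Rational(7, 248140), -403), 29733) = Add(Rational(-100000413, 248140), 29733) = Rational(7277946207, 248140)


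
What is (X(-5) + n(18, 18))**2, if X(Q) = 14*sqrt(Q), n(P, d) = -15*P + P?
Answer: 62524 - 7056*I*sqrt(5) ≈ 62524.0 - 15778.0*I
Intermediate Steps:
n(P, d) = -14*P
(X(-5) + n(18, 18))**2 = (14*sqrt(-5) - 14*18)**2 = (14*(I*sqrt(5)) - 252)**2 = (14*I*sqrt(5) - 252)**2 = (-252 + 14*I*sqrt(5))**2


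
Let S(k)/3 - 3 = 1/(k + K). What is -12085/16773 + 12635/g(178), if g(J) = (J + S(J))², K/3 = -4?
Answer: -165930577307/461876675295 ≈ -0.35925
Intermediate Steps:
K = -12 (K = 3*(-4) = -12)
S(k) = 9 + 3/(-12 + k) (S(k) = 9 + 3/(k - 12) = 9 + 3/(-12 + k))
g(J) = (J + 3*(-35 + 3*J)/(-12 + J))²
-12085/16773 + 12635/g(178) = -12085/16773 + 12635/(((-105 + 178² - 3*178)²/(-12 + 178)²)) = -12085*1/16773 + 12635/(((-105 + 31684 - 534)²/166²)) = -12085/16773 + 12635/(((1/27556)*31045²)) = -12085/16773 + 12635/(((1/27556)*963792025)) = -12085/16773 + 12635/(963792025/27556) = -12085/16773 + 12635*(27556/963792025) = -12085/16773 + 9947716/27536915 = -165930577307/461876675295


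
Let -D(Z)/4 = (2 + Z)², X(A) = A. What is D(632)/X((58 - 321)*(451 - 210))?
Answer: 1607824/63383 ≈ 25.367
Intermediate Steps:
D(Z) = -4*(2 + Z)²
D(632)/X((58 - 321)*(451 - 210)) = (-4*(2 + 632)²)/(((58 - 321)*(451 - 210))) = (-4*634²)/((-263*241)) = -4*401956/(-63383) = -1607824*(-1/63383) = 1607824/63383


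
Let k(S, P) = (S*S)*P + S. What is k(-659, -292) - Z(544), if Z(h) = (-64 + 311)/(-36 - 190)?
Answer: -28659220439/226 ≈ -1.2681e+8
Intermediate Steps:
Z(h) = -247/226 (Z(h) = 247/(-226) = 247*(-1/226) = -247/226)
k(S, P) = S + P*S² (k(S, P) = S²*P + S = P*S² + S = S + P*S²)
k(-659, -292) - Z(544) = -659*(1 - 292*(-659)) - 1*(-247/226) = -659*(1 + 192428) + 247/226 = -659*192429 + 247/226 = -126810711 + 247/226 = -28659220439/226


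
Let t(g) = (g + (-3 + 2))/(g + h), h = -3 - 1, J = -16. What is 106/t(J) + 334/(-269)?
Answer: 564602/4573 ≈ 123.46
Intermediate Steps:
h = -4
t(g) = (-1 + g)/(-4 + g) (t(g) = (g + (-3 + 2))/(g - 4) = (g - 1)/(-4 + g) = (-1 + g)/(-4 + g))
106/t(J) + 334/(-269) = 106/(((-1 - 16)/(-4 - 16))) + 334/(-269) = 106/((-17/(-20))) + 334*(-1/269) = 106/((-1/20*(-17))) - 334/269 = 106/(17/20) - 334/269 = 106*(20/17) - 334/269 = 2120/17 - 334/269 = 564602/4573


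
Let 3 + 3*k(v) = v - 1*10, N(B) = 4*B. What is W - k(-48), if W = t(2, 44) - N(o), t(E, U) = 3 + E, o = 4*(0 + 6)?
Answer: -212/3 ≈ -70.667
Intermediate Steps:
o = 24 (o = 4*6 = 24)
k(v) = -13/3 + v/3 (k(v) = -1 + (v - 1*10)/3 = -1 + (v - 10)/3 = -1 + (-10 + v)/3 = -1 + (-10/3 + v/3) = -13/3 + v/3)
W = -91 (W = (3 + 2) - 4*24 = 5 - 1*96 = 5 - 96 = -91)
W - k(-48) = -91 - (-13/3 + (⅓)*(-48)) = -91 - (-13/3 - 16) = -91 - 1*(-61/3) = -91 + 61/3 = -212/3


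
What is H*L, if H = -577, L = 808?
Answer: -466216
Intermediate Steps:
H*L = -577*808 = -466216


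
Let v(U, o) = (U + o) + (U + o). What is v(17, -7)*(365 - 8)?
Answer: 7140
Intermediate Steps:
v(U, o) = 2*U + 2*o
v(17, -7)*(365 - 8) = (2*17 + 2*(-7))*(365 - 8) = (34 - 14)*357 = 20*357 = 7140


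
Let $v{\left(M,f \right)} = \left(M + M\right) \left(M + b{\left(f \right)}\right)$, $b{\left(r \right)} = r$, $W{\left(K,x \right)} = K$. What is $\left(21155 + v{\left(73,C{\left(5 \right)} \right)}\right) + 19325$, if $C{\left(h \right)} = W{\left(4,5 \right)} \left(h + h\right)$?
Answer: $56978$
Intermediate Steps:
$C{\left(h \right)} = 8 h$ ($C{\left(h \right)} = 4 \left(h + h\right) = 4 \cdot 2 h = 8 h$)
$v{\left(M,f \right)} = 2 M \left(M + f\right)$ ($v{\left(M,f \right)} = \left(M + M\right) \left(M + f\right) = 2 M \left(M + f\right)$)
$\left(21155 + v{\left(73,C{\left(5 \right)} \right)}\right) + 19325 = \left(21155 + 2 \cdot 73 \left(73 + 8 \cdot 5\right)\right) + 19325 = \left(21155 + 2 \cdot 73 \left(73 + 40\right)\right) + 19325 = \left(21155 + 2 \cdot 73 \cdot 113\right) + 19325 = \left(21155 + 16498\right) + 19325 = 37653 + 19325 = 56978$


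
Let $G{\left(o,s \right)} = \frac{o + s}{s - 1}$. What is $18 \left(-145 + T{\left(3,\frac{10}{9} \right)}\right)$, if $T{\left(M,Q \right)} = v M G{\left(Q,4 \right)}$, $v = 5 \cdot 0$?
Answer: $-2610$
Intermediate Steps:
$v = 0$
$G{\left(o,s \right)} = \frac{o + s}{-1 + s}$
$T{\left(M,Q \right)} = 0$ ($T{\left(M,Q \right)} = 0 M \frac{Q + 4}{-1 + 4} = 0 \frac{4 + Q}{3} = 0 \left(\frac{4}{3} + \frac{Q}{3}\right) = 0$)
$18 \left(-145 + T{\left(3,\frac{10}{9} \right)}\right) = 18 \left(-145 + 0\right) = 18 \left(-145\right) = -2610$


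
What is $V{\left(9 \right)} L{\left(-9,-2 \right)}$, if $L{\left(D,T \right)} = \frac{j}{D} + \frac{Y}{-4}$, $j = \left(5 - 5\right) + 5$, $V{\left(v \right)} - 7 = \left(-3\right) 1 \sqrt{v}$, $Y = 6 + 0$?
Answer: $\frac{37}{9} \approx 4.1111$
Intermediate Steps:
$Y = 6$
$V{\left(v \right)} = 7 - 3 \sqrt{v}$ ($V{\left(v \right)} = 7 + \left(-3\right) 1 \sqrt{v} = 7 - 3 \sqrt{v}$)
$j = 5$ ($j = \left(5 - 5\right) + 5 = 0 + 5 = 5$)
$L{\left(D,T \right)} = - \frac{3}{2} + \frac{5}{D}$ ($L{\left(D,T \right)} = \frac{5}{D} + \frac{6}{-4} = \frac{5}{D} + 6 \left(- \frac{1}{4}\right) = \frac{5}{D} - \frac{3}{2} = - \frac{3}{2} + \frac{5}{D}$)
$V{\left(9 \right)} L{\left(-9,-2 \right)} = \left(7 - 3 \sqrt{9}\right) \left(- \frac{3}{2} + \frac{5}{-9}\right) = \left(7 - 9\right) \left(- \frac{3}{2} + 5 \left(- \frac{1}{9}\right)\right) = \left(7 - 9\right) \left(- \frac{3}{2} - \frac{5}{9}\right) = \left(-2\right) \left(- \frac{37}{18}\right) = \frac{37}{9}$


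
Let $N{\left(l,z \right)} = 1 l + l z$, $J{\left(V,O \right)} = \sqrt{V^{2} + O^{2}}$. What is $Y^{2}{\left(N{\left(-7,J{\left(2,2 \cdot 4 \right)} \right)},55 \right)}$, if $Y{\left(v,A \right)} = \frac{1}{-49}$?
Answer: $\frac{1}{2401} \approx 0.00041649$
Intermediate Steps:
$J{\left(V,O \right)} = \sqrt{O^{2} + V^{2}}$
$N{\left(l,z \right)} = l + l z$
$Y{\left(v,A \right)} = - \frac{1}{49}$
$Y^{2}{\left(N{\left(-7,J{\left(2,2 \cdot 4 \right)} \right)},55 \right)} = \left(- \frac{1}{49}\right)^{2} = \frac{1}{2401}$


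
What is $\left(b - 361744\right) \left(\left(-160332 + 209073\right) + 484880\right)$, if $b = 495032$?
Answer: $71125275848$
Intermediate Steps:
$\left(b - 361744\right) \left(\left(-160332 + 209073\right) + 484880\right) = \left(495032 - 361744\right) \left(\left(-160332 + 209073\right) + 484880\right) = 133288 \left(48741 + 484880\right) = 133288 \cdot 533621 = 71125275848$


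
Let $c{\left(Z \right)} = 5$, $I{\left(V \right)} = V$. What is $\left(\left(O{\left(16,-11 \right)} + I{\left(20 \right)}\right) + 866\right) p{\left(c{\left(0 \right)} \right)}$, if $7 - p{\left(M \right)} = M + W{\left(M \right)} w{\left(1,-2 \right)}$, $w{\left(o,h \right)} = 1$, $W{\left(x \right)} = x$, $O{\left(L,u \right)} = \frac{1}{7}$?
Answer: $- \frac{18609}{7} \approx -2658.4$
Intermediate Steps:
$O{\left(L,u \right)} = \frac{1}{7}$
$p{\left(M \right)} = 7 - 2 M$ ($p{\left(M \right)} = 7 - \left(M + M 1\right) = 7 - \left(M + M\right) = 7 - 2 M$)
$\left(\left(O{\left(16,-11 \right)} + I{\left(20 \right)}\right) + 866\right) p{\left(c{\left(0 \right)} \right)} = \left(\left(\frac{1}{7} + 20\right) + 866\right) \left(7 - 10\right) = \left(\frac{141}{7} + 866\right) \left(7 - 10\right) = \frac{6203}{7} \left(-3\right) = - \frac{18609}{7}$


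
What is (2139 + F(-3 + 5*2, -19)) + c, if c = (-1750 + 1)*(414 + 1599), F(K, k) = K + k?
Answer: -3518610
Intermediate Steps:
c = -3520737 (c = -1749*2013 = -3520737)
(2139 + F(-3 + 5*2, -19)) + c = (2139 + ((-3 + 5*2) - 19)) - 3520737 = (2139 + ((-3 + 10) - 19)) - 3520737 = (2139 + (7 - 19)) - 3520737 = (2139 - 12) - 3520737 = 2127 - 3520737 = -3518610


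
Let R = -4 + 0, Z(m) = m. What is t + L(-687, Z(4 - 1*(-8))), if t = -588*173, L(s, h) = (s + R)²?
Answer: 375757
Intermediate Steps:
R = -4
L(s, h) = (-4 + s)² (L(s, h) = (s - 4)² = (-4 + s)²)
t = -101724
t + L(-687, Z(4 - 1*(-8))) = -101724 + (-4 - 687)² = -101724 + (-691)² = -101724 + 477481 = 375757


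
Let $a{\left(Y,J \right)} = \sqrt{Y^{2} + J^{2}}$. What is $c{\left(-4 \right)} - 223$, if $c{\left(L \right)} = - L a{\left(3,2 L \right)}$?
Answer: $-223 + 4 \sqrt{73} \approx -188.82$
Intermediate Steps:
$a{\left(Y,J \right)} = \sqrt{J^{2} + Y^{2}}$
$c{\left(L \right)} = - L \sqrt{9 + 4 L^{2}}$ ($c{\left(L \right)} = - L \sqrt{\left(2 L\right)^{2} + 3^{2}} = - L \sqrt{4 L^{2} + 9} = - L \sqrt{9 + 4 L^{2}}$)
$c{\left(-4 \right)} - 223 = \left(-1\right) \left(-4\right) \sqrt{9 + 4 \left(-4\right)^{2}} - 223 = \left(-1\right) \left(-4\right) \sqrt{9 + 4 \cdot 16} - 223 = \left(-1\right) \left(-4\right) \sqrt{9 + 64} - 223 = \left(-1\right) \left(-4\right) \sqrt{73} - 223 = 4 \sqrt{73} - 223 = -223 + 4 \sqrt{73}$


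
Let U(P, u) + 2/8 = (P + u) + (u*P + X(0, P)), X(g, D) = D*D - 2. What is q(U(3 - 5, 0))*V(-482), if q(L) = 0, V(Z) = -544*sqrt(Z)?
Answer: 0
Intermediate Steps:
X(g, D) = -2 + D**2 (X(g, D) = D**2 - 2 = -2 + D**2)
U(P, u) = -9/4 + P + u + P**2 + P*u (U(P, u) = -1/4 + ((P + u) + (u*P + (-2 + P**2))) = -1/4 + ((P + u) + (P*u + (-2 + P**2))) = -1/4 + ((P + u) + (-2 + P**2 + P*u)) = -1/4 + (-2 + P + u + P**2 + P*u) = -9/4 + P + u + P**2 + P*u)
q(U(3 - 5, 0))*V(-482) = 0*(-544*I*sqrt(482)) = 0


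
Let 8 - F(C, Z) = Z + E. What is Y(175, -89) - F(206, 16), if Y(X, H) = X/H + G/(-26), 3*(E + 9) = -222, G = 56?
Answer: -91542/1157 ≈ -79.120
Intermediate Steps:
E = -83 (E = -9 + (⅓)*(-222) = -9 - 74 = -83)
Y(X, H) = -28/13 + X/H (Y(X, H) = X/H + 56/(-26) = X/H + 56*(-1/26) = X/H - 28/13 = -28/13 + X/H)
F(C, Z) = 91 - Z (F(C, Z) = 8 - (Z - 83) = 8 - (-83 + Z) = 8 + (83 - Z) = 91 - Z)
Y(175, -89) - F(206, 16) = (-28/13 + 175/(-89)) - (91 - 1*16) = (-28/13 + 175*(-1/89)) - (91 - 16) = (-28/13 - 175/89) - 1*75 = -4767/1157 - 75 = -91542/1157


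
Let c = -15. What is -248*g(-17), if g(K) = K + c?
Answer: 7936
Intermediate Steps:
g(K) = -15 + K (g(K) = K - 15 = -15 + K)
-248*g(-17) = -248*(-15 - 17) = -248*(-32) = 7936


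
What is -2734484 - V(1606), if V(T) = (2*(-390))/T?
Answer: -2195790262/803 ≈ -2.7345e+6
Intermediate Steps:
V(T) = -780/T
-2734484 - V(1606) = -2734484 - (-780)/1606 = -2734484 - 1*(-390/803) = -2734484 + 390/803 = -2195790262/803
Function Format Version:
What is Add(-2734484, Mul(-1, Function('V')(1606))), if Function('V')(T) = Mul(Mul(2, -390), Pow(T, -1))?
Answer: Rational(-2195790262, 803) ≈ -2.7345e+6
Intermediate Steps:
Function('V')(T) = Mul(-780, Pow(T, -1))
Add(-2734484, Mul(-1, Function('V')(1606))) = Add(-2734484, Mul(-1, Mul(-780, Pow(1606, -1)))) = Add(-2734484, Mul(-1, Mul(-780, Rational(1, 1606)))) = Add(-2734484, Mul(-1, Rational(-390, 803))) = Add(-2734484, Rational(390, 803)) = Rational(-2195790262, 803)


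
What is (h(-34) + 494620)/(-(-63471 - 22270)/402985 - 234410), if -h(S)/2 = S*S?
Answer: -198392739380/94463628109 ≈ -2.1002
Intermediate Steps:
h(S) = -2*S² (h(S) = -2*S*S = -2*S²)
(h(-34) + 494620)/(-(-63471 - 22270)/402985 - 234410) = (-2*(-34)² + 494620)/(-(-63471 - 22270)/402985 - 234410) = (-2*1156 + 494620)/(-(-85741)/402985 - 234410) = (-2312 + 494620)/(-1*(-85741/402985) - 234410) = 492308/(85741/402985 - 234410) = 492308/(-94463628109/402985) = 492308*(-402985/94463628109) = -198392739380/94463628109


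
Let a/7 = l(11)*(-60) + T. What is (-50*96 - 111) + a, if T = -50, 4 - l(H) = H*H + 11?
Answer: 48499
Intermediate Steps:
l(H) = -7 - H² (l(H) = 4 - (H*H + 11) = 4 - (H² + 11) = 4 - (11 + H²) = 4 + (-11 - H²) = -7 - H²)
a = 53410 (a = 7*((-7 - 1*11²)*(-60) - 50) = 7*((-7 - 1*121)*(-60) - 50) = 7*((-7 - 121)*(-60) - 50) = 7*(-128*(-60) - 50) = 7*(7680 - 50) = 7*7630 = 53410)
(-50*96 - 111) + a = (-50*96 - 111) + 53410 = (-4800 - 111) + 53410 = -4911 + 53410 = 48499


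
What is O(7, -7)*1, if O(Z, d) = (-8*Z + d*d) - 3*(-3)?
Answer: 2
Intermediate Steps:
O(Z, d) = 9 + d² - 8*Z (O(Z, d) = (-8*Z + d²) + 9 = (d² - 8*Z) + 9 = 9 + d² - 8*Z)
O(7, -7)*1 = (9 + (-7)² - 8*7)*1 = (9 + 49 - 56)*1 = 2*1 = 2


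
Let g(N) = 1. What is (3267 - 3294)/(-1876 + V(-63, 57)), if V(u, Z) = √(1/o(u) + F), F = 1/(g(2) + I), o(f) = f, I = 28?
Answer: 46270602/3214949959 + 81*√6902/6429899918 ≈ 0.014393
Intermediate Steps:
F = 1/29 (F = 1/(1 + 28) = 1/29 ≈ 0.034483)
V(u, Z) = √(1/29 + 1/u) (V(u, Z) = √(1/u + 1/29) = √(1/29 + 1/u))
(3267 - 3294)/(-1876 + V(-63, 57)) = (3267 - 3294)/(-1876 + √29*√((29 - 63)/(-63))/29) = -27/(-1876 + √29*√(-1/63*(-34))/29) = -27/(-1876 + √29*√(34/63)/29) = -27/(-1876 + √29*(√238/21)/29) = -27/(-1876 + √6902/609)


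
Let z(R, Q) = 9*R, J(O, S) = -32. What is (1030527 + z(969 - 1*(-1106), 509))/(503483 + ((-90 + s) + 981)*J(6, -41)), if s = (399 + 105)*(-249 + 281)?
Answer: -149886/5875 ≈ -25.513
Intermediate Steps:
s = 16128 (s = 504*32 = 16128)
(1030527 + z(969 - 1*(-1106), 509))/(503483 + ((-90 + s) + 981)*J(6, -41)) = (1030527 + 9*(969 - 1*(-1106)))/(503483 + ((-90 + 16128) + 981)*(-32)) = (1030527 + 9*(969 + 1106))/(503483 + (16038 + 981)*(-32)) = (1030527 + 9*2075)/(503483 + 17019*(-32)) = (1030527 + 18675)/(503483 - 544608) = 1049202/(-41125) = 1049202*(-1/41125) = -149886/5875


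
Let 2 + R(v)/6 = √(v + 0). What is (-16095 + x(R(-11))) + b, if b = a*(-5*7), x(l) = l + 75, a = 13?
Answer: -16487 + 6*I*√11 ≈ -16487.0 + 19.9*I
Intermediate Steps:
R(v) = -12 + 6*√v (R(v) = -12 + 6*√(v + 0) = -12 + 6*√v)
x(l) = 75 + l
b = -455 (b = 13*(-5*7) = 13*(-35) = -455)
(-16095 + x(R(-11))) + b = (-16095 + (75 + (-12 + 6*√(-11)))) - 455 = (-16095 + (75 + (-12 + 6*(I*√11)))) - 455 = (-16095 + (75 + (-12 + 6*I*√11))) - 455 = (-16095 + (63 + 6*I*√11)) - 455 = (-16032 + 6*I*√11) - 455 = -16487 + 6*I*√11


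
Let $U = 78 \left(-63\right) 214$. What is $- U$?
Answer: $1051596$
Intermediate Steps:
$U = -1051596$ ($U = \left(-4914\right) 214 = -1051596$)
$- U = \left(-1\right) \left(-1051596\right) = 1051596$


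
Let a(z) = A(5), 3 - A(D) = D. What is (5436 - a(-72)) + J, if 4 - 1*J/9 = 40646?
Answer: -360340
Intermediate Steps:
A(D) = 3 - D
J = -365778 (J = 36 - 9*40646 = 36 - 365814 = -365778)
a(z) = -2 (a(z) = 3 - 1*5 = 3 - 5 = -2)
(5436 - a(-72)) + J = (5436 - 1*(-2)) - 365778 = (5436 + 2) - 365778 = 5438 - 365778 = -360340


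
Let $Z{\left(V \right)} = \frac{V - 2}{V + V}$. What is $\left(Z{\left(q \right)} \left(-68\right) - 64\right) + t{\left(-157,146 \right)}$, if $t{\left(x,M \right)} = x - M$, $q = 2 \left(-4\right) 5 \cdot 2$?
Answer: $- \frac{8037}{20} \approx -401.85$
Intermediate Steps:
$q = -80$ ($q = \left(-8\right) 5 \cdot 2 = \left(-40\right) 2 = -80$)
$Z{\left(V \right)} = \frac{-2 + V}{2 V}$
$\left(Z{\left(q \right)} \left(-68\right) - 64\right) + t{\left(-157,146 \right)} = \left(\frac{-2 - 80}{2 \left(-80\right)} \left(-68\right) - 64\right) - 303 = \left(\frac{1}{2} \left(- \frac{1}{80}\right) \left(-82\right) \left(-68\right) - 64\right) - 303 = \left(\frac{41}{80} \left(-68\right) - 64\right) - 303 = \left(- \frac{697}{20} - 64\right) - 303 = - \frac{1977}{20} - 303 = - \frac{8037}{20}$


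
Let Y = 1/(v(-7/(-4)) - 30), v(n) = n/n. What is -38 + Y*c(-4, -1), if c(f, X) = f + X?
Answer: -1097/29 ≈ -37.828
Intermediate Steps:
v(n) = 1
c(f, X) = X + f
Y = -1/29 (Y = 1/(1 - 30) = 1/(-29) = -1/29 ≈ -0.034483)
-38 + Y*c(-4, -1) = -38 - (-1 - 4)/29 = -38 - 1/29*(-5) = -38 + 5/29 = -1097/29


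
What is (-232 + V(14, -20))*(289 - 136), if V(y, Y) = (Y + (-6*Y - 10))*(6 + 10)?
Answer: 184824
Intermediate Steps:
V(y, Y) = -160 - 80*Y (V(y, Y) = (Y + (-10 - 6*Y))*16 = (-10 - 5*Y)*16 = -160 - 80*Y)
(-232 + V(14, -20))*(289 - 136) = (-232 + (-160 - 80*(-20)))*(289 - 136) = (-232 + (-160 + 1600))*153 = (-232 + 1440)*153 = 1208*153 = 184824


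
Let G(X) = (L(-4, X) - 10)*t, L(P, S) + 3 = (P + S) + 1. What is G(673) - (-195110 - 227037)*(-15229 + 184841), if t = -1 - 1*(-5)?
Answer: 71601199592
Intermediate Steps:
L(P, S) = -2 + P + S (L(P, S) = -3 + ((P + S) + 1) = -3 + (1 + P + S) = -2 + P + S)
t = 4 (t = -1 + 5 = 4)
G(X) = -64 + 4*X (G(X) = ((-2 - 4 + X) - 10)*4 = ((-6 + X) - 10)*4 = (-16 + X)*4 = -64 + 4*X)
G(673) - (-195110 - 227037)*(-15229 + 184841) = (-64 + 4*673) - (-195110 - 227037)*(-15229 + 184841) = (-64 + 2692) - (-422147)*169612 = 2628 - 1*(-71601196964) = 2628 + 71601196964 = 71601199592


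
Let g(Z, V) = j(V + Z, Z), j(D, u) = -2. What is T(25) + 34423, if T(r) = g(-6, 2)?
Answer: 34421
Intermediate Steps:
g(Z, V) = -2
T(r) = -2
T(25) + 34423 = -2 + 34423 = 34421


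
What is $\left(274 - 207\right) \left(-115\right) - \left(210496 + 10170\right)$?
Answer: $-228371$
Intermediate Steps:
$\left(274 - 207\right) \left(-115\right) - \left(210496 + 10170\right) = 67 \left(-115\right) - 220666 = -7705 - 220666 = -228371$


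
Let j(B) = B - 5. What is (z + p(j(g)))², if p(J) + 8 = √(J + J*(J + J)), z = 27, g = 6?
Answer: (19 + √3)² ≈ 429.82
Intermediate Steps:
j(B) = -5 + B
p(J) = -8 + √(J + 2*J²) (p(J) = -8 + √(J + J*(J + J)) = -8 + √(J + J*(2*J)) = -8 + √(J + 2*J²))
(z + p(j(g)))² = (27 + (-8 + √((-5 + 6)*(1 + 2*(-5 + 6)))))² = (27 + (-8 + √(1*(1 + 2*1))))² = (27 + (-8 + √(1*(1 + 2))))² = (27 + (-8 + √(1*3)))² = (27 + (-8 + √3))² = (19 + √3)²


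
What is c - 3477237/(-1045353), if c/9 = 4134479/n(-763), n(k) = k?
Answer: -118945740376/2439157 ≈ -48765.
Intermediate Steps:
c = -341379/7 (c = 9*(4134479/(-763)) = 9*(4134479*(-1/763)) = 9*(-37931/7) = -341379/7 ≈ -48768.)
c - 3477237/(-1045353) = -341379/7 - 3477237/(-1045353) = -341379/7 - 3477237*(-1/1045353) = -341379/7 + 1159079/348451 = -118945740376/2439157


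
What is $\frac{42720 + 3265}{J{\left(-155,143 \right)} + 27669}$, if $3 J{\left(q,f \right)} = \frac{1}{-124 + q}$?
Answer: $\frac{38489445}{23158952} \approx 1.662$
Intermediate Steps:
$J{\left(q,f \right)} = \frac{1}{3 \left(-124 + q\right)}$
$\frac{42720 + 3265}{J{\left(-155,143 \right)} + 27669} = \frac{42720 + 3265}{\frac{1}{3 \left(-124 - 155\right)} + 27669} = \frac{45985}{\frac{1}{3 \left(-279\right)} + 27669} = \frac{45985}{\frac{1}{3} \left(- \frac{1}{279}\right) + 27669} = \frac{45985}{- \frac{1}{837} + 27669} = \frac{45985}{\frac{23158952}{837}} = 45985 \cdot \frac{837}{23158952} = \frac{38489445}{23158952}$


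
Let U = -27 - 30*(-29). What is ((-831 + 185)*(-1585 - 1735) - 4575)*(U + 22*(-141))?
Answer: -4834587555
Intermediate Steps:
U = 843 (U = -27 + 870 = 843)
((-831 + 185)*(-1585 - 1735) - 4575)*(U + 22*(-141)) = ((-831 + 185)*(-1585 - 1735) - 4575)*(843 + 22*(-141)) = (-646*(-3320) - 4575)*(843 - 3102) = (2144720 - 4575)*(-2259) = 2140145*(-2259) = -4834587555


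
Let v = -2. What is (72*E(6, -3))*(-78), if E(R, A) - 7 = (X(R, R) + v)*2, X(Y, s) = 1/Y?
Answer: -18720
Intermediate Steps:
E(R, A) = 3 + 2/R (E(R, A) = 7 + (1/R - 2)*2 = 7 + (-2 + 1/R)*2 = 7 + (-4 + 2/R) = 3 + 2/R)
(72*E(6, -3))*(-78) = (72*(3 + 2/6))*(-78) = (72*(3 + 2*(⅙)))*(-78) = (72*(3 + ⅓))*(-78) = (72*(10/3))*(-78) = 240*(-78) = -18720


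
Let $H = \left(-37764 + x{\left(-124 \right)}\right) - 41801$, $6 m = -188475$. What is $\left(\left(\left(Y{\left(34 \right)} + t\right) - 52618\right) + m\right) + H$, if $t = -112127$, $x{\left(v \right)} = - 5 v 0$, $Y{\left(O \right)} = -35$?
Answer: $- \frac{551515}{2} \approx -2.7576 \cdot 10^{5}$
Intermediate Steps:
$x{\left(v \right)} = 0$
$m = - \frac{62825}{2}$ ($m = \frac{1}{6} \left(-188475\right) = - \frac{62825}{2} \approx -31413.0$)
$H = -79565$ ($H = \left(-37764 + 0\right) - 41801 = -37764 - 41801 = -79565$)
$\left(\left(\left(Y{\left(34 \right)} + t\right) - 52618\right) + m\right) + H = \left(\left(\left(-35 - 112127\right) - 52618\right) - \frac{62825}{2}\right) - 79565 = \left(\left(-112162 - 52618\right) - \frac{62825}{2}\right) - 79565 = \left(-164780 - \frac{62825}{2}\right) - 79565 = - \frac{392385}{2} - 79565 = - \frac{551515}{2}$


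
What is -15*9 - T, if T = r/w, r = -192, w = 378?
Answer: -8473/63 ≈ -134.49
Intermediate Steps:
T = -32/63 (T = -192/378 = -192*1/378 = -32/63 ≈ -0.50794)
-15*9 - T = -15*9 - 1*(-32/63) = -135 + 32/63 = -8473/63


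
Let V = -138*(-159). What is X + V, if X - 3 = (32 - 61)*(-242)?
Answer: 28963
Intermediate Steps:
V = 21942
X = 7021 (X = 3 + (32 - 61)*(-242) = 3 - 29*(-242) = 3 + 7018 = 7021)
X + V = 7021 + 21942 = 28963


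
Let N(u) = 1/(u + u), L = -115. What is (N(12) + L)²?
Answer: 7612081/576 ≈ 13215.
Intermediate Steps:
N(u) = 1/(2*u)
(N(12) + L)² = ((½)/12 - 115)² = ((½)*(1/12) - 115)² = (1/24 - 115)² = (-2759/24)² = 7612081/576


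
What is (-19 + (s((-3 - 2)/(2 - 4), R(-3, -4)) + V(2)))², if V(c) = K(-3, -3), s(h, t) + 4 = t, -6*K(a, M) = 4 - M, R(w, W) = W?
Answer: 28561/36 ≈ 793.36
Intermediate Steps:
K(a, M) = -⅔ + M/6 (K(a, M) = -(4 - M)/6 = -⅔ + M/6)
s(h, t) = -4 + t
V(c) = -7/6 (V(c) = -⅔ + (⅙)*(-3) = -⅔ - ½ = -7/6)
(-19 + (s((-3 - 2)/(2 - 4), R(-3, -4)) + V(2)))² = (-19 + ((-4 - 4) - 7/6))² = (-19 + (-8 - 7/6))² = (-19 - 55/6)² = (-169/6)² = 28561/36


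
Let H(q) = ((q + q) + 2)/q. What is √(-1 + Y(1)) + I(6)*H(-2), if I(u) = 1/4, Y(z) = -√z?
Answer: ¼ + I*√2 ≈ 0.25 + 1.4142*I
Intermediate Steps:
H(q) = (2 + 2*q)/q (H(q) = (2*q + 2)/q = (2 + 2*q)/q)
I(u) = ¼
√(-1 + Y(1)) + I(6)*H(-2) = √(-1 - √1) + (2 + 2/(-2))/4 = √(-1 - 1*1) + (2 + 2*(-½))/4 = √(-1 - 1) + (2 - 1)/4 = √(-2) + (¼)*1 = I*√2 + ¼ = ¼ + I*√2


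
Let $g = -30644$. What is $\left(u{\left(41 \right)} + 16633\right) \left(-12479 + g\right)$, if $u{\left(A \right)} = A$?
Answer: $-719032902$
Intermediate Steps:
$\left(u{\left(41 \right)} + 16633\right) \left(-12479 + g\right) = \left(41 + 16633\right) \left(-12479 - 30644\right) = 16674 \left(-43123\right) = -719032902$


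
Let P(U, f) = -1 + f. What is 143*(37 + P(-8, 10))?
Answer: 6578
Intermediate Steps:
143*(37 + P(-8, 10)) = 143*(37 + (-1 + 10)) = 143*(37 + 9) = 143*46 = 6578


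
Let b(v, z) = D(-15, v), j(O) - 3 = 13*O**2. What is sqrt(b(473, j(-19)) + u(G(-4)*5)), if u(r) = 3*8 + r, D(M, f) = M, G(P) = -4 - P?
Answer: 3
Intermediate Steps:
j(O) = 3 + 13*O**2
b(v, z) = -15
u(r) = 24 + r
sqrt(b(473, j(-19)) + u(G(-4)*5)) = sqrt(-15 + (24 + (-4 - 1*(-4))*5)) = sqrt(-15 + (24 + (-4 + 4)*5)) = sqrt(-15 + (24 + 0*5)) = sqrt(-15 + (24 + 0)) = sqrt(-15 + 24) = sqrt(9) = 3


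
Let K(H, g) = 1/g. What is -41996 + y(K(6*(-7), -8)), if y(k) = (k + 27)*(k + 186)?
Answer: -2368039/64 ≈ -37001.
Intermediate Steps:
y(k) = (27 + k)*(186 + k)
-41996 + y(K(6*(-7), -8)) = -41996 + (5022 + (1/(-8))² + 213/(-8)) = -41996 + (5022 + (-⅛)² + 213*(-⅛)) = -41996 + (5022 + 1/64 - 213/8) = -41996 + 319705/64 = -2368039/64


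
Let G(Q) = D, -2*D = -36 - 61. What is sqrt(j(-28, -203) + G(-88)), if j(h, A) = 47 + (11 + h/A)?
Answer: sqrt(358730)/58 ≈ 10.327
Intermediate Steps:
D = 97/2 (D = -(-36 - 61)/2 = -1/2*(-97) = 97/2 ≈ 48.500)
j(h, A) = 58 + h/A
G(Q) = 97/2
sqrt(j(-28, -203) + G(-88)) = sqrt((58 - 28/(-203)) + 97/2) = sqrt((58 - 28*(-1/203)) + 97/2) = sqrt((58 + 4/29) + 97/2) = sqrt(1686/29 + 97/2) = sqrt(6185/58) = sqrt(358730)/58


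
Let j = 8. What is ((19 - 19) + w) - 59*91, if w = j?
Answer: -5361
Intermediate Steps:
w = 8
((19 - 19) + w) - 59*91 = ((19 - 19) + 8) - 59*91 = (0 + 8) - 5369 = 8 - 5369 = -5361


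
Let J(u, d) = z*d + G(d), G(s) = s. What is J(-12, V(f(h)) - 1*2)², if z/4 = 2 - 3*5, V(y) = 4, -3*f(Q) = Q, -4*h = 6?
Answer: 10404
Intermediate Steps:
h = -3/2 (h = -¼*6 = -3/2 ≈ -1.5000)
f(Q) = -Q/3
z = -52 (z = 4*(2 - 3*5) = 4*(2 - 15) = 4*(-13) = -52)
J(u, d) = -51*d (J(u, d) = -52*d + d = -51*d)
J(-12, V(f(h)) - 1*2)² = (-51*(4 - 1*2))² = (-51*(4 - 2))² = (-51*2)² = (-102)² = 10404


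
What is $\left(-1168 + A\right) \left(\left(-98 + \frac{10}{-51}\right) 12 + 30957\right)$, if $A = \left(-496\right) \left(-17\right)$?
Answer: $\frac{3677305568}{17} \approx 2.1631 \cdot 10^{8}$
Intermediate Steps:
$A = 8432$
$\left(-1168 + A\right) \left(\left(-98 + \frac{10}{-51}\right) 12 + 30957\right) = \left(-1168 + 8432\right) \left(\left(-98 + \frac{10}{-51}\right) 12 + 30957\right) = 7264 \left(\left(-98 + 10 \left(- \frac{1}{51}\right)\right) 12 + 30957\right) = 7264 \left(\left(-98 - \frac{10}{51}\right) 12 + 30957\right) = 7264 \left(\left(- \frac{5008}{51}\right) 12 + 30957\right) = 7264 \left(- \frac{20032}{17} + 30957\right) = 7264 \cdot \frac{506237}{17} = \frac{3677305568}{17}$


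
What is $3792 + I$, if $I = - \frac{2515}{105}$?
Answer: $\frac{79129}{21} \approx 3768.0$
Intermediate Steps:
$I = - \frac{503}{21}$ ($I = \left(-2515\right) \frac{1}{105} = - \frac{503}{21} \approx -23.952$)
$3792 + I = 3792 - \frac{503}{21} = \frac{79129}{21}$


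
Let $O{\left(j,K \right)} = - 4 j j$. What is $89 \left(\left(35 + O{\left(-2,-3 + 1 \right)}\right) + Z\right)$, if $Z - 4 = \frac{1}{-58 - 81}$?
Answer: $\frac{284444}{139} \approx 2046.4$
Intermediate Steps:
$O{\left(j,K \right)} = - 4 j^{2}$
$Z = \frac{555}{139}$ ($Z = 4 + \frac{1}{-58 - 81} = 4 + \frac{1}{-139} = 4 - \frac{1}{139} = \frac{555}{139} \approx 3.9928$)
$89 \left(\left(35 + O{\left(-2,-3 + 1 \right)}\right) + Z\right) = 89 \left(\left(35 - 4 \left(-2\right)^{2}\right) + \frac{555}{139}\right) = 89 \left(\left(35 - 16\right) + \frac{555}{139}\right) = 89 \left(19 + \frac{555}{139}\right) = 89 \cdot \frac{3196}{139} = \frac{284444}{139}$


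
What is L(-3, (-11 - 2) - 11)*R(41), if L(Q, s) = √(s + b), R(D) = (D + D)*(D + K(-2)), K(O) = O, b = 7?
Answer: 3198*I*√17 ≈ 13186.0*I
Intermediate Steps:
R(D) = 2*D*(-2 + D) (R(D) = (D + D)*(D - 2) = (2*D)*(-2 + D) = 2*D*(-2 + D))
L(Q, s) = √(7 + s) (L(Q, s) = √(s + 7) = √(7 + s))
L(-3, (-11 - 2) - 11)*R(41) = √(7 + ((-11 - 2) - 11))*(2*41*(-2 + 41)) = √(7 + (-13 - 11))*(2*41*39) = √(7 - 24)*3198 = √(-17)*3198 = (I*√17)*3198 = 3198*I*√17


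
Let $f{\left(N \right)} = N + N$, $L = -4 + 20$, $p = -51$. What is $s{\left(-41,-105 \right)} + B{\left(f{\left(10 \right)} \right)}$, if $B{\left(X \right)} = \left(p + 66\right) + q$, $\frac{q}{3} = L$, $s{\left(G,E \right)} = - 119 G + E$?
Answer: $4837$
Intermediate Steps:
$L = 16$
$f{\left(N \right)} = 2 N$
$s{\left(G,E \right)} = E - 119 G$
$q = 48$ ($q = 3 \cdot 16 = 48$)
$B{\left(X \right)} = 63$ ($B{\left(X \right)} = \left(-51 + 66\right) + 48 = 15 + 48 = 63$)
$s{\left(-41,-105 \right)} + B{\left(f{\left(10 \right)} \right)} = \left(-105 - -4879\right) + 63 = \left(-105 + 4879\right) + 63 = 4774 + 63 = 4837$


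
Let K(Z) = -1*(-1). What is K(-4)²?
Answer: 1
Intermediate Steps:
K(Z) = 1
K(-4)² = 1² = 1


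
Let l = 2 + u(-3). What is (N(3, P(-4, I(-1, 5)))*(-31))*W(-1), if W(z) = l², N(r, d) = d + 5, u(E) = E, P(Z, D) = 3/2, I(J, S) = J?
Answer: -403/2 ≈ -201.50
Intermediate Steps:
P(Z, D) = 3/2 (P(Z, D) = 3*(½) = 3/2)
l = -1 (l = 2 - 3 = -1)
N(r, d) = 5 + d
W(z) = 1 (W(z) = (-1)² = 1)
(N(3, P(-4, I(-1, 5)))*(-31))*W(-1) = ((5 + 3/2)*(-31))*1 = ((13/2)*(-31))*1 = -403/2*1 = -403/2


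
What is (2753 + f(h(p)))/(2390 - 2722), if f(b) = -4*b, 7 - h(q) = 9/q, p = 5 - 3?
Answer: -2743/332 ≈ -8.2621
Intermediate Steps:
p = 2
h(q) = 7 - 9/q
(2753 + f(h(p)))/(2390 - 2722) = (2753 - 4*(7 - 9/2))/(2390 - 2722) = (2753 - 4*(7 - 9*½))/(-332) = (2753 - 4*(7 - 9/2))*(-1/332) = (2753 - 4*5/2)*(-1/332) = (2753 - 10)*(-1/332) = 2743*(-1/332) = -2743/332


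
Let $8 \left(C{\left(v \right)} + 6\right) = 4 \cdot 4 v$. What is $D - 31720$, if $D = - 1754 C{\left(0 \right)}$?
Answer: $-21196$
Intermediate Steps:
$C{\left(v \right)} = -6 + 2 v$ ($C{\left(v \right)} = -6 + \frac{4 \cdot 4 v}{8} = -6 + \frac{16 v}{8} = -6 + 2 v$)
$D = 10524$ ($D = - 1754 \left(-6 + 2 \cdot 0\right) = - 1754 \left(-6 + 0\right) = \left(-1754\right) \left(-6\right) = 10524$)
$D - 31720 = 10524 - 31720 = -21196$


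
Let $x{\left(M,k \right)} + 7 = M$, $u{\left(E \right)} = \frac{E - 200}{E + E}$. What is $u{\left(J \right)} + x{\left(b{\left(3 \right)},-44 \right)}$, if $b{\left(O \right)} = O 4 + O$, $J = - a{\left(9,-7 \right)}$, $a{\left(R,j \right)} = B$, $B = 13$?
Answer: $\frac{421}{26} \approx 16.192$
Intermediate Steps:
$a{\left(R,j \right)} = 13$
$J = -13$ ($J = \left(-1\right) 13 = -13$)
$b{\left(O \right)} = 5 O$ ($b{\left(O \right)} = 4 O + O = 5 O$)
$u{\left(E \right)} = \frac{-200 + E}{2 E}$
$x{\left(M,k \right)} = -7 + M$
$u{\left(J \right)} + x{\left(b{\left(3 \right)},-44 \right)} = \frac{-200 - 13}{2 \left(-13\right)} + \left(-7 + 5 \cdot 3\right) = \frac{1}{2} \left(- \frac{1}{13}\right) \left(-213\right) + \left(-7 + 15\right) = \frac{213}{26} + 8 = \frac{421}{26}$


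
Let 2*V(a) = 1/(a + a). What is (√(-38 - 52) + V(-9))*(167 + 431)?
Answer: -299/18 + 1794*I*√10 ≈ -16.611 + 5673.1*I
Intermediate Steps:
V(a) = 1/(4*a) (V(a) = 1/(2*(a + a)) = 1/(2*((2*a))) = (1/(2*a))/2 = 1/(4*a))
(√(-38 - 52) + V(-9))*(167 + 431) = (√(-38 - 52) + (¼)/(-9))*(167 + 431) = (√(-90) + (¼)*(-⅑))*598 = (3*I*√10 - 1/36)*598 = (-1/36 + 3*I*√10)*598 = -299/18 + 1794*I*√10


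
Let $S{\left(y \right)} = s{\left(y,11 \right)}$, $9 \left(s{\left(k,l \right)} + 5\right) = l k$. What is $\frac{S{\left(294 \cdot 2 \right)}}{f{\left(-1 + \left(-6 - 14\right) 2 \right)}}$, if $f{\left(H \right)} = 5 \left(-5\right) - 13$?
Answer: $- \frac{2141}{114} \approx -18.781$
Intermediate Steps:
$s{\left(k,l \right)} = -5 + \frac{k l}{9}$ ($s{\left(k,l \right)} = -5 + \frac{l k}{9} = -5 + \frac{k l}{9}$)
$S{\left(y \right)} = -5 + \frac{11 y}{9}$ ($S{\left(y \right)} = -5 + \frac{1}{9} y 11 = -5 + \frac{11 y}{9}$)
$f{\left(H \right)} = -38$ ($f{\left(H \right)} = -25 - 13 = -38$)
$\frac{S{\left(294 \cdot 2 \right)}}{f{\left(-1 + \left(-6 - 14\right) 2 \right)}} = \frac{-5 + \frac{11 \cdot 294 \cdot 2}{9}}{-38} = \left(-5 + \frac{11}{9} \cdot 588\right) \left(- \frac{1}{38}\right) = \left(-5 + \frac{2156}{3}\right) \left(- \frac{1}{38}\right) = \frac{2141}{3} \left(- \frac{1}{38}\right) = - \frac{2141}{114}$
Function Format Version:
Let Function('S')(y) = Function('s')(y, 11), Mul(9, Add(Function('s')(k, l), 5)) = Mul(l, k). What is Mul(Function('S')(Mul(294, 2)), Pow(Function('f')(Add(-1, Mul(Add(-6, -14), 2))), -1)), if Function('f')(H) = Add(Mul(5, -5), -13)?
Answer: Rational(-2141, 114) ≈ -18.781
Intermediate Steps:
Function('s')(k, l) = Add(-5, Mul(Rational(1, 9), k, l)) (Function('s')(k, l) = Add(-5, Mul(Rational(1, 9), Mul(l, k))) = Add(-5, Mul(Rational(1, 9), Mul(k, l))) = Add(-5, Mul(Rational(1, 9), k, l)))
Function('S')(y) = Add(-5, Mul(Rational(11, 9), y)) (Function('S')(y) = Add(-5, Mul(Rational(1, 9), y, 11)) = Add(-5, Mul(Rational(11, 9), y)))
Function('f')(H) = -38 (Function('f')(H) = Add(-25, -13) = -38)
Mul(Function('S')(Mul(294, 2)), Pow(Function('f')(Add(-1, Mul(Add(-6, -14), 2))), -1)) = Mul(Add(-5, Mul(Rational(11, 9), Mul(294, 2))), Pow(-38, -1)) = Mul(Add(-5, Mul(Rational(11, 9), 588)), Rational(-1, 38)) = Mul(Add(-5, Rational(2156, 3)), Rational(-1, 38)) = Mul(Rational(2141, 3), Rational(-1, 38)) = Rational(-2141, 114)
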